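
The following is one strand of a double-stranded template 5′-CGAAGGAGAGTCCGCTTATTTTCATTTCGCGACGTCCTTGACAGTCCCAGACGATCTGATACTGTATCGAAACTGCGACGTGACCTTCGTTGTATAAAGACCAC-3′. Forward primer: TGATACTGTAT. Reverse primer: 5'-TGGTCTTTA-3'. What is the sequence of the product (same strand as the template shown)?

Scanning the template, TGATACTGTAT occurs at positions 57–67; this primer anneals to the bottom strand there with its 3' end pointing downstream.
The reverse primer's reverse complement is TAAAGACCA, which matches the template at positions 95–103.
The product is the template from position 57 through 103 (47 bp).

5'-TGATACTGTATCGAAACTGCGACGTGACCTTCGTTGTATAAAGACCA-3'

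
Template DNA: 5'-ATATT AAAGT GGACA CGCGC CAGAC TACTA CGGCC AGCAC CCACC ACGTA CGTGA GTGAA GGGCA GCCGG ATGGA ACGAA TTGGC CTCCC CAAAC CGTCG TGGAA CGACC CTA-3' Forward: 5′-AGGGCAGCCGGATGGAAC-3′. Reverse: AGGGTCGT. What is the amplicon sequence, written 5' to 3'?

5'-AGGGCAGCCGGATGGAACGAATTGGCCTCCCCAAACCGTCGTGGAACGACCCT-3'

The forward primer matches the template at positions 60–77.
The reverse primer's reverse complement is ACGACCCT, which matches the template at positions 105–112.
The product is the template from position 60 through 112 (53 bp).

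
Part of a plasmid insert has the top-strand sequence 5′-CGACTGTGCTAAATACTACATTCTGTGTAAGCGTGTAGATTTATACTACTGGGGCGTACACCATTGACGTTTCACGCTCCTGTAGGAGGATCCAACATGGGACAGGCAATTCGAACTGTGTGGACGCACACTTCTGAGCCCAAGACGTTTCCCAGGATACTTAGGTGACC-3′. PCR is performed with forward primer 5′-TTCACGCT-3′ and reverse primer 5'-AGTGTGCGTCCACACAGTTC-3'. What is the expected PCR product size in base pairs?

62 bp

Forward primer TTCACGCT is found on the top strand at positions 71–78.
The reverse primer's reverse complement is GAACTGTGTGGACGCACACT, which matches the template at positions 113–132.
Product length = (reverse-primer end) − (forward-primer start) + 1 = 132 − 71 + 1 = 62 bp.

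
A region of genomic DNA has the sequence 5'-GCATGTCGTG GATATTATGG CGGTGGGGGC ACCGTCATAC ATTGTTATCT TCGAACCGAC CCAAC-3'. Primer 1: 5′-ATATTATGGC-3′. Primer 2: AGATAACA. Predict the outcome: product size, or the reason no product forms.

Yes — a 39 bp product.

Primer 1 (ATATTATGGC) matches the top strand at positions 12–21; it acts as a forward primer.
Primer 2's reverse complement is TGTTATCT, matching the top strand at positions 43–50; it acts as a reverse primer.
The 3' ends face each other across positions 12–50, giving a 39 bp product.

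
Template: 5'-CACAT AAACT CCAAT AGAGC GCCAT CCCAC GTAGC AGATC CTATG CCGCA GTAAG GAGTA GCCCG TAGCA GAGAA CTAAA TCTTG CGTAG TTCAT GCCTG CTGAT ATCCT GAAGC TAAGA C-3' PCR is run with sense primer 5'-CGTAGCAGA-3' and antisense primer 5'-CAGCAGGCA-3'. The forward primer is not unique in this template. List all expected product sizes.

The forward primer CGTAGCAGA matches the top strand at positions 30–38, 64–72.
The reverse primer's reverse complement is TGCCTGCTG, matching at positions 95–103.
Each forward site pairs with the reverse site to give a product ending at position 103: sizes 74, 40 bp.

74 bp, 40 bp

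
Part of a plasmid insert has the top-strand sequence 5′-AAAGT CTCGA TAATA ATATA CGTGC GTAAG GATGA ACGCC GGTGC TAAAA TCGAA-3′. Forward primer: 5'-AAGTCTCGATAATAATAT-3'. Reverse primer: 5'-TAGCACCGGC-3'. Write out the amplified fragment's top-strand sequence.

5'-AAGTCTCGATAATAATATACGTGCGTAAGGATGAACGCCGGTGCTA-3'

The forward primer matches the template at positions 2–19.
The reverse primer's reverse complement is GCCGGTGCTA, which matches the template at positions 38–47.
The product is the template from position 2 through 47 (46 bp).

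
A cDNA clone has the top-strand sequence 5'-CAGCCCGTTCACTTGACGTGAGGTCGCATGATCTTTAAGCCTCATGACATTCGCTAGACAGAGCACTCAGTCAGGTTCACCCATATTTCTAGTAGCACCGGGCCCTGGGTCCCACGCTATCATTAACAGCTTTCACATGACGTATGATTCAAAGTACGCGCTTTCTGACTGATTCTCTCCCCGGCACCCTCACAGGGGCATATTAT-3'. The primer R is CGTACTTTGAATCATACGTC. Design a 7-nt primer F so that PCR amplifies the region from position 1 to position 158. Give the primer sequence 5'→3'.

5'-CAGCCCG-3'

The reverse primer's reverse complement GACGTATGATTCAAAGTACG matches the template at positions 139–158; the product starts at position 1.
The forward primer is identical to the top strand over positions 1–7: CAGCCCG.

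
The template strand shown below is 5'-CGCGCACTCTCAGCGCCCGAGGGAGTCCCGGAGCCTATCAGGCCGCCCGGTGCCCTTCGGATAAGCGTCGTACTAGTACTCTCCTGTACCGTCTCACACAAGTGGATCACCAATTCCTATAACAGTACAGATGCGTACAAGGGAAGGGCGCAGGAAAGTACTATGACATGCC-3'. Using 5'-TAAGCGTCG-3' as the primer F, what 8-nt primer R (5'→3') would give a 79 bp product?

The forward primer binds at positions 62–70, so a 79 bp product ends at position 62 + 79 − 1 = 140.
The reverse primer anneals to the top strand over positions 133–140, i.e. to GCGTACAA.
Its sequence written 5'→3' is the reverse complement: TTGTACGC.

5'-TTGTACGC-3'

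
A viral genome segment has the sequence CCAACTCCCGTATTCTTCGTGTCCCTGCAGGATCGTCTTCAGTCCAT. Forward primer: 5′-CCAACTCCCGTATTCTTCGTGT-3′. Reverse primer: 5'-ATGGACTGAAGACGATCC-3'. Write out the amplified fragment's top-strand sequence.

Scanning the template, CCAACTCCCGTATTCTTCGTGT occurs at positions 1–22; this primer anneals to the bottom strand there with its 3' end pointing downstream.
Taking the reverse complement of ATGGACTGAAGACGATCC gives GGATCGTCTTCAGTCCAT, found at positions 30–47 on the template; the primer anneals here to the top strand with its 3' end pointing upstream.
The product is the template from position 1 through 47 (47 bp).

5'-CCAACTCCCGTATTCTTCGTGTCCCTGCAGGATCGTCTTCAGTCCAT-3'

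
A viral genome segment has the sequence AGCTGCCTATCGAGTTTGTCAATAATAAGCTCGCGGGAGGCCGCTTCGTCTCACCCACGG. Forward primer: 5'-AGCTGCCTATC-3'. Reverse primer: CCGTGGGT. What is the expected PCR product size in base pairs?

60 bp

Scanning the template, AGCTGCCTATC occurs at positions 1–11; this primer anneals to the bottom strand there with its 3' end pointing downstream.
Reverse complement of the reverse primer: ACCCACGG. This occurs on the top strand at positions 53–60.
The product runs from position 1 to position 60, so its length is 60 − 1 + 1 = 60 bp.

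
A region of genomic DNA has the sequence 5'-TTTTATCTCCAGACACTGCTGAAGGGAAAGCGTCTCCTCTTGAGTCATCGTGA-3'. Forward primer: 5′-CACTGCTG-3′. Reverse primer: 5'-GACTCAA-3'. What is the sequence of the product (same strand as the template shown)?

5'-CACTGCTGAAGGGAAAGCGTCTCCTCTTGAGTC-3'

Forward primer CACTGCTG is found on the top strand at positions 14–21.
Taking the reverse complement of GACTCAA gives TTGAGTC, found at positions 40–46 on the template; the primer anneals here to the top strand with its 3' end pointing upstream.
The product is the template from position 14 through 46 (33 bp).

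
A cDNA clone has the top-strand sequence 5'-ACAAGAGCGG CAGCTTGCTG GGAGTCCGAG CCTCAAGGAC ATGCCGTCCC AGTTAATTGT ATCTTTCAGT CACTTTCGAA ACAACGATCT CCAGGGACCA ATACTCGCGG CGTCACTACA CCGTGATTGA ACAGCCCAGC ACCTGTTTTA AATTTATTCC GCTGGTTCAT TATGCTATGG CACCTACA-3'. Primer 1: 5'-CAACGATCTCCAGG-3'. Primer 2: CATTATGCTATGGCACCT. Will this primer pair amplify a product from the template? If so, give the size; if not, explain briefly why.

No product — both primers anneal to the same strand and extend in the same direction.

Primer 1 (CAACGATCTCCAGG) matches the top strand at positions 82–95 (3' end points downstream).
Primer 2 (CATTATGCTATGGCACCT) also matches the top strand directly, at positions 168–185 — its reverse complement AGGTGCCATAGCATAATG is not present.
Both primers anneal to the bottom strand with 3' ends pointing the same way, so neither can prime synthesis back toward the other.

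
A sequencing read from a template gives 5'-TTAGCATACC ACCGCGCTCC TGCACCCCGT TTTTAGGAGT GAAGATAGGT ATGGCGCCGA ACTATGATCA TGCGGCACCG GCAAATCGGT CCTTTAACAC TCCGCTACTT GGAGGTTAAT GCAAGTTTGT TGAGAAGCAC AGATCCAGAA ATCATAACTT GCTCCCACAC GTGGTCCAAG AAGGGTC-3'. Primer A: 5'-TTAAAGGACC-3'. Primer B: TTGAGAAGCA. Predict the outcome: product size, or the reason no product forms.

No product — the primers' 3' ends point away from each other.

Primer A (TTAAAGGACC) has reverse complement GGTCCTTTAA, which matches the top strand at positions 88–97; primer A anneals to the top strand there with its 3' end pointing upstream toward position 88.
Primer B (TTGAGAAGCA) matches the top strand directly at positions 130–139; it anneals to the bottom strand with its 3' end pointing downstream toward position 139.
The 3' ends diverge (primer A extends toward position 1, primer B toward position 187), so the primers never converge on a shared product.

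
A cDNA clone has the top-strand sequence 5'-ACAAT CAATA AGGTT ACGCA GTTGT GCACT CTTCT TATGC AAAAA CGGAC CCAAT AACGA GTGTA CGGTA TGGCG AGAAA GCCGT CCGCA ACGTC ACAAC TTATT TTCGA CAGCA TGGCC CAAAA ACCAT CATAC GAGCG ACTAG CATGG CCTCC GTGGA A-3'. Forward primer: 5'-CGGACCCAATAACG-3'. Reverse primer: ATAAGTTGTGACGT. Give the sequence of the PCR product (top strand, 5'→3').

The forward primer matches the template at positions 46–59.
Reverse complement of the reverse primer: ACGTCACAACTTAT. This occurs on the top strand at positions 91–104.
The product is the template from position 46 through 104 (59 bp).

5'-CGGACCCAATAACGAGTGTACGGTATGGCGAGAAAGCCGTCCGCAACGTCACAACTTAT-3'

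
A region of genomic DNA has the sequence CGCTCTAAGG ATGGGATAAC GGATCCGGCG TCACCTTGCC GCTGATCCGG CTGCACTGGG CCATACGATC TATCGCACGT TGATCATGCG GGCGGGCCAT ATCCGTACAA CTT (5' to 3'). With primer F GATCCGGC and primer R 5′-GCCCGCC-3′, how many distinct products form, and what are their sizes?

Two products: 76 bp, 54 bp

The forward primer GATCCGGC matches the top strand at positions 22–29, 44–51.
The reverse primer's reverse complement is GGCGGGC, matching at positions 91–97.
Each forward site pairs with the reverse site to give a product ending at position 97: sizes 76, 54 bp.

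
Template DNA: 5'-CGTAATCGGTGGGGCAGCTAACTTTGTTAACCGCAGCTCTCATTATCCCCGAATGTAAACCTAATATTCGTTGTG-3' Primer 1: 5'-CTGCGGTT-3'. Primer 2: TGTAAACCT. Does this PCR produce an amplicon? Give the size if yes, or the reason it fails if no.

Primer 1 (CTGCGGTT) has reverse complement AACCGCAG, which matches the top strand at positions 29–36; primer 1 anneals to the top strand there with its 3' end pointing upstream toward position 29.
Primer 2 (TGTAAACCT) matches the top strand directly at positions 54–62; it anneals to the bottom strand with its 3' end pointing downstream toward position 62.
The 3' ends diverge (primer 1 extends toward position 1, primer 2 toward position 75), so the primers never converge on a shared product.

No product — the primers' 3' ends point away from each other.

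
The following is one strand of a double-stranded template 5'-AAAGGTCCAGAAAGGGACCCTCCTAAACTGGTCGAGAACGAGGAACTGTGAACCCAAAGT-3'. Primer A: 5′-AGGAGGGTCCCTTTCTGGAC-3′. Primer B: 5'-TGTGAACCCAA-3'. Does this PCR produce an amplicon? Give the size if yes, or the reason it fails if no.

No product — the primers' 3' ends point away from each other.

Primer A (AGGAGGGTCCCTTTCTGGAC) has reverse complement GTCCAGAAAGGGACCCTCCT, which matches the top strand at positions 5–24; primer A anneals to the top strand there with its 3' end pointing upstream toward position 5.
Primer B (TGTGAACCCAA) matches the top strand directly at positions 47–57; it anneals to the bottom strand with its 3' end pointing downstream toward position 57.
The 3' ends diverge (primer A extends toward position 1, primer B toward position 60), so the primers never converge on a shared product.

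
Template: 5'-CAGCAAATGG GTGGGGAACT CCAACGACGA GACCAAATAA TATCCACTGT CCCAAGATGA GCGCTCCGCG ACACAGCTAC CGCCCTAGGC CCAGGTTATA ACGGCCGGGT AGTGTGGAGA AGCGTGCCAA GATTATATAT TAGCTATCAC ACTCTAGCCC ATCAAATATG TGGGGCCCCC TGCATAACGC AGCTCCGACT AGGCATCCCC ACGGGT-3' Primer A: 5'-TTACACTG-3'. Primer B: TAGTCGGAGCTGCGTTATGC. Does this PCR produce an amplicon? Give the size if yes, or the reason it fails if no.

No product — primer A has no binding site in the template.

Primer A (TTACACTG) does not match the top strand, and its reverse complement CAGTGTAA does not match either.
With no annealing site for primer A, no amplification occurs.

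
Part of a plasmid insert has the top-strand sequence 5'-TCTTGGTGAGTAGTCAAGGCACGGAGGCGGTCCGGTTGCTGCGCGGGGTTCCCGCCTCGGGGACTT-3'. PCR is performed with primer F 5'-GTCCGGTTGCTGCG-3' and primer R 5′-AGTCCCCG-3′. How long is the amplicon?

36 bp

The forward primer matches the template at positions 30–43.
Taking the reverse complement of AGTCCCCG gives CGGGGACT, found at positions 58–65 on the template; the primer anneals here to the top strand with its 3' end pointing upstream.
Product length = (reverse-primer end) − (forward-primer start) + 1 = 65 − 30 + 1 = 36 bp.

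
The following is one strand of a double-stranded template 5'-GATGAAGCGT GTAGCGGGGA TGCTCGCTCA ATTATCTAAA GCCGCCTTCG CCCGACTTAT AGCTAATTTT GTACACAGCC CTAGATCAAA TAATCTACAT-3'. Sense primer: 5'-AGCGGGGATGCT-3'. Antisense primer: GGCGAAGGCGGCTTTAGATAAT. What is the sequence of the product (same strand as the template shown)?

5'-AGCGGGGATGCTCGCTCAATTATCTAAAGCCGCCTTCGCC-3'

Scanning the template, AGCGGGGATGCT occurs at positions 13–24; this primer anneals to the bottom strand there with its 3' end pointing downstream.
Taking the reverse complement of GGCGAAGGCGGCTTTAGATAAT gives ATTATCTAAAGCCGCCTTCGCC, found at positions 31–52 on the template; the primer anneals here to the top strand with its 3' end pointing upstream.
The product is the template from position 13 through 52 (40 bp).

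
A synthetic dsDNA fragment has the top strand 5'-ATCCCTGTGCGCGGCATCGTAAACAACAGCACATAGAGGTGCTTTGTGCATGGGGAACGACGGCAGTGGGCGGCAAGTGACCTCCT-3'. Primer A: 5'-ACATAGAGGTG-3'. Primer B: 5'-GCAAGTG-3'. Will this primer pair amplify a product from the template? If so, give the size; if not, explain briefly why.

Primer A (ACATAGAGGTG) matches the top strand at positions 31–41 (3' end points downstream).
Primer B (GCAAGTG) also matches the top strand directly, at positions 73–79 — its reverse complement CACTTGC is not present.
Both primers anneal to the bottom strand with 3' ends pointing the same way, so neither can prime synthesis back toward the other.

No product — both primers anneal to the same strand and extend in the same direction.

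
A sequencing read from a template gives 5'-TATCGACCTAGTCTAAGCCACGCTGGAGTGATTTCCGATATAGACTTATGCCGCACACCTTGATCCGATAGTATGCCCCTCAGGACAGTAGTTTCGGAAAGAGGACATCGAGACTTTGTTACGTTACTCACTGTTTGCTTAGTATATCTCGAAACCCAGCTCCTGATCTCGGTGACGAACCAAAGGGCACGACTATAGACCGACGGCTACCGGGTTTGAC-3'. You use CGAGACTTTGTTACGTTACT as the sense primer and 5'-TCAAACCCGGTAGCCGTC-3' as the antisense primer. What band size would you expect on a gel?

The forward primer matches the template at positions 109–128.
The reverse primer's reverse complement is GACGGCTACCGGGTTTGA, which matches the template at positions 202–219.
The product runs from position 109 to position 219, so its length is 219 − 109 + 1 = 111 bp.

111 bp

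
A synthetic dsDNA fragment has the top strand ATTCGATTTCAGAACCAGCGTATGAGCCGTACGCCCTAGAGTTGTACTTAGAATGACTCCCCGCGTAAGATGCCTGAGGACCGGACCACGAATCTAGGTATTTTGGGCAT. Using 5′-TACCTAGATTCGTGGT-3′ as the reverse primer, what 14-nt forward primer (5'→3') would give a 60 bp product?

5'-GTTGTACTTAGAAT-3'

The reverse primer's reverse complement ACCACGAATCTAGGTA matches the template at positions 85–100, so the product ends at position 100.
A 60 bp product then starts at position 100 − 60 + 1 = 41.
The forward primer is identical to the top strand there: GTTGTACTTAGAAT.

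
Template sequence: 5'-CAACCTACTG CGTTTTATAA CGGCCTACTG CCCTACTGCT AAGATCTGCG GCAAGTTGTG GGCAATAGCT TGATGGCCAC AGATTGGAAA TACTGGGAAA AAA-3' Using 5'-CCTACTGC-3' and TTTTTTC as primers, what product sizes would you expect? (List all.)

The forward primer CCTACTGC matches the top strand at positions 4–11, 24–31, 32–39.
The reverse primer's reverse complement is GAAAAAA, matching at positions 97–103.
Each forward site pairs with the reverse site to give a product ending at position 103: sizes 100, 80, 72 bp.

100 bp, 80 bp, 72 bp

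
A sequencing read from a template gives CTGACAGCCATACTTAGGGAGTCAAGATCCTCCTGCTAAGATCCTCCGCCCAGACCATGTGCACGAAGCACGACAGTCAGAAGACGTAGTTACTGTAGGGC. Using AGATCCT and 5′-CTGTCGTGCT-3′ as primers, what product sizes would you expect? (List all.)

The forward primer AGATCCT matches the top strand at positions 25–31, 39–45.
The reverse primer's reverse complement is AGCACGACAG, matching at positions 67–76.
Each forward site pairs with the reverse site to give a product ending at position 76: sizes 52, 38 bp.

52 bp, 38 bp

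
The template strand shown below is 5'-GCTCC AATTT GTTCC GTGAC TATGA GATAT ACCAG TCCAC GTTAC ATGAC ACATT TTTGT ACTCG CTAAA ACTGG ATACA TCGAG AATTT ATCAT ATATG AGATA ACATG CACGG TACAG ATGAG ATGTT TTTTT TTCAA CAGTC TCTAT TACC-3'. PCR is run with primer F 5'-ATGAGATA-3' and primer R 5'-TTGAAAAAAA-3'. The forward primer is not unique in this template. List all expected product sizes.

119 bp, 43 bp

The forward primer ATGAGATA matches the top strand at positions 22–29, 98–105.
The reverse primer's reverse complement is TTTTTTTCAA, matching at positions 131–140.
Each forward site pairs with the reverse site to give a product ending at position 140: sizes 119, 43 bp.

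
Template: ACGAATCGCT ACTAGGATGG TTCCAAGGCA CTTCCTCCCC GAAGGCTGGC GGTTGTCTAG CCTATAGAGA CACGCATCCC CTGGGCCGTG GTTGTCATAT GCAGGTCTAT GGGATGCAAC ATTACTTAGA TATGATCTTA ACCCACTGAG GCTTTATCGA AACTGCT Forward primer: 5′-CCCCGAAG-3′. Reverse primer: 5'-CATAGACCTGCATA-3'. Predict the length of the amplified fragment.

Scanning the template, CCCCGAAG occurs at positions 37–44; this primer anneals to the bottom strand there with its 3' end pointing downstream.
Reverse complement of the reverse primer: TATGCAGGTCTATG. This occurs on the top strand at positions 98–111.
The product runs from position 37 to position 111, so its length is 111 − 37 + 1 = 75 bp.

75 bp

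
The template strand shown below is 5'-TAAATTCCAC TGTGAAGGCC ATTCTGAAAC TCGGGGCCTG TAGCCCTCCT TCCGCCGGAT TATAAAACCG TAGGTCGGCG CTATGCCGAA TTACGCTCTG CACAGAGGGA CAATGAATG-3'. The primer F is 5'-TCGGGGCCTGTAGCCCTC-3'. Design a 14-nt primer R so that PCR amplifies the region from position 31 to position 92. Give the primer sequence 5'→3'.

5'-AATTCGGCATAGCG-3'

The product's 3' end on the top strand is position 92.
The reverse primer anneals to the top strand over positions 79–92, i.e. to CGCTATGCCGAATT.
Its sequence written 5'→3' is the reverse complement: AATTCGGCATAGCG.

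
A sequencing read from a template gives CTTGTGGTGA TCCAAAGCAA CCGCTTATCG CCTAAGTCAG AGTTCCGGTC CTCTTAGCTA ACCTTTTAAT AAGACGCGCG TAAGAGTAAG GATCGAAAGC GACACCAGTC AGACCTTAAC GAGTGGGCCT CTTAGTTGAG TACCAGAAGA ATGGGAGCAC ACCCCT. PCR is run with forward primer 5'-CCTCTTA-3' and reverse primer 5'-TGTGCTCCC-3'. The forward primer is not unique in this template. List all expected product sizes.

112 bp, 34 bp

The forward primer CCTCTTA matches the top strand at positions 50–56, 128–134.
The reverse primer's reverse complement is GGGAGCACA, matching at positions 153–161.
Each forward site pairs with the reverse site to give a product ending at position 161: sizes 112, 34 bp.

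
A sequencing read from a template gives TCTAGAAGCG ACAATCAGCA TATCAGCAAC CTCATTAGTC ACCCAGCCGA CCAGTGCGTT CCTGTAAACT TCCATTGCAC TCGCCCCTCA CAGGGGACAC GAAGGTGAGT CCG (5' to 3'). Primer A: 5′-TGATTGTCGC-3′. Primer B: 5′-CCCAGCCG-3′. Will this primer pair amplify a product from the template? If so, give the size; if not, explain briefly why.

No product — the primers' 3' ends point away from each other.

Primer A (TGATTGTCGC) has reverse complement GCGACAATCA, which matches the top strand at positions 8–17; primer A anneals to the top strand there with its 3' end pointing upstream toward position 8.
Primer B (CCCAGCCG) matches the top strand directly at positions 42–49; it anneals to the bottom strand with its 3' end pointing downstream toward position 49.
The 3' ends diverge (primer A extends toward position 1, primer B toward position 113), so the primers never converge on a shared product.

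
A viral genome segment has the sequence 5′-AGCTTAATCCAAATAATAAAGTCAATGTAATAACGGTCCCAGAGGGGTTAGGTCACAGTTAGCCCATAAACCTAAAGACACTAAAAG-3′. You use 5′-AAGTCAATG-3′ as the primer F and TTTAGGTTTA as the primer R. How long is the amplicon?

The forward primer matches the template at positions 19–27.
Taking the reverse complement of TTTAGGTTTA gives TAAACCTAAA, found at positions 67–76 on the template; the primer anneals here to the top strand with its 3' end pointing upstream.
Product length = (reverse-primer end) − (forward-primer start) + 1 = 76 − 19 + 1 = 58 bp.

58 bp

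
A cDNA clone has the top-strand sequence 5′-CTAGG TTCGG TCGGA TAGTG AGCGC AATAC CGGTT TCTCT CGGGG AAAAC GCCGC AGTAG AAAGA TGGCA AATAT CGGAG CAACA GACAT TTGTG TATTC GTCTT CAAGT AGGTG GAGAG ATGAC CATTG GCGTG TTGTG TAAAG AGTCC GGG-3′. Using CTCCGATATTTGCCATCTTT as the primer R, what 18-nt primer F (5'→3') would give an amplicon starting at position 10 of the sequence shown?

The reverse primer's reverse complement AAAGATGGCAAATATCGGAG matches the template at positions 61–80; the product starts at position 10.
The forward primer is identical to the top strand over positions 10–27: GTCGGATAGTGAGCGCAA.

5'-GTCGGATAGTGAGCGCAA-3'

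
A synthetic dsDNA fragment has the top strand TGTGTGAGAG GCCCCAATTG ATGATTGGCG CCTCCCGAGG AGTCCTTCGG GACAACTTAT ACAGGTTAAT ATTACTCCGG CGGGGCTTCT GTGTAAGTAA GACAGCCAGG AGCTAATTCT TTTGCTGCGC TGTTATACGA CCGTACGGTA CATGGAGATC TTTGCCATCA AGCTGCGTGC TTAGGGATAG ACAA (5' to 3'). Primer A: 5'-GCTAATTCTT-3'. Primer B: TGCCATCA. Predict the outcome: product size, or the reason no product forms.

No product — both primers anneal to the same strand and extend in the same direction.

Primer A (GCTAATTCTT) matches the top strand at positions 112–121 (3' end points downstream).
Primer B (TGCCATCA) also matches the top strand directly, at positions 163–170 — its reverse complement TGATGGCA is not present.
Both primers anneal to the bottom strand with 3' ends pointing the same way, so neither can prime synthesis back toward the other.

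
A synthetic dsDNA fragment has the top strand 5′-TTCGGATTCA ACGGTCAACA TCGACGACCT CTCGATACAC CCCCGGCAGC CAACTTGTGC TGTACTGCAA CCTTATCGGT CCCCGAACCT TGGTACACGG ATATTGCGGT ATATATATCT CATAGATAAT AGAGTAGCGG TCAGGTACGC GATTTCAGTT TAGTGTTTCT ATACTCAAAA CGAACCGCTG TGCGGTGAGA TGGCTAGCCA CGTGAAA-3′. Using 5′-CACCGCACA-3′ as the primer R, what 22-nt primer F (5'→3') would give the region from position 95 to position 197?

The reverse primer's reverse complement TGTGCGGTG matches the template at positions 189–197; the product starts at position 95.
The forward primer is identical to the top strand over positions 95–116: ACACGGATATTGCGGTATATAT.

5'-ACACGGATATTGCGGTATATAT-3'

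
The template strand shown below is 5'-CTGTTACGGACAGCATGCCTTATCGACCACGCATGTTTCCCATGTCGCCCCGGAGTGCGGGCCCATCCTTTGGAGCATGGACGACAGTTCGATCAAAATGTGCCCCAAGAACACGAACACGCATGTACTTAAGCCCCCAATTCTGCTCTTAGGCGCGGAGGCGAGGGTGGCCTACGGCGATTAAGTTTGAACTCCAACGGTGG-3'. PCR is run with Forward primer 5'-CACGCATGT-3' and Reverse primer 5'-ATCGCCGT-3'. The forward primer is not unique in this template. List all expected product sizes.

154 bp, 64 bp

The forward primer CACGCATGT matches the top strand at positions 28–36, 118–126.
The reverse primer's reverse complement is ACGGCGAT, matching at positions 174–181.
Each forward site pairs with the reverse site to give a product ending at position 181: sizes 154, 64 bp.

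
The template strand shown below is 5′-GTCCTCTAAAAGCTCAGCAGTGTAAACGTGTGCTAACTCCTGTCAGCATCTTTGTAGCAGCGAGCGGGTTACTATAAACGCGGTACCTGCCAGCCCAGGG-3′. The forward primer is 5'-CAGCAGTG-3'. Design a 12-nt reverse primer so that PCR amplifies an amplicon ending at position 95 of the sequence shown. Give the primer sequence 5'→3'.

The forward primer binds at positions 15–22; the product's 3' end on the top strand is position 95.
The reverse primer anneals to the top strand over positions 84–95, i.e. to TACCTGCCAGCC.
Its sequence written 5'→3' is the reverse complement: GGCTGGCAGGTA.

5'-GGCTGGCAGGTA-3'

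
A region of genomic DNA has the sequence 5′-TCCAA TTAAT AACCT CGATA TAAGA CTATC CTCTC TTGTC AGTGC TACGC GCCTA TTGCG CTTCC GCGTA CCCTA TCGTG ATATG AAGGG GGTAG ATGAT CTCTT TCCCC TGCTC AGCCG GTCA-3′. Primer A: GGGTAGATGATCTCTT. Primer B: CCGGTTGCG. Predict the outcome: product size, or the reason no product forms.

No product — primer B has no binding site in the template.

Primer B (CCGGTTGCG) does not match the top strand, and its reverse complement CGCAACCGG does not match either.
With no annealing site for primer B, no amplification occurs.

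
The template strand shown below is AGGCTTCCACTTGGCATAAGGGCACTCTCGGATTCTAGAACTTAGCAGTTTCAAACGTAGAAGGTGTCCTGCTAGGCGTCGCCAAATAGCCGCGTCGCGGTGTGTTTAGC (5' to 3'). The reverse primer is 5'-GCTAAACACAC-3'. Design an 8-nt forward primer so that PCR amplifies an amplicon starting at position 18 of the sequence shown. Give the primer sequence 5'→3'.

The reverse primer's reverse complement GTGTGTTTAGC matches the template at positions 100–110; the product starts at position 18.
The forward primer is identical to the top strand over positions 18–25: AAGGGCAC.

5'-AAGGGCAC-3'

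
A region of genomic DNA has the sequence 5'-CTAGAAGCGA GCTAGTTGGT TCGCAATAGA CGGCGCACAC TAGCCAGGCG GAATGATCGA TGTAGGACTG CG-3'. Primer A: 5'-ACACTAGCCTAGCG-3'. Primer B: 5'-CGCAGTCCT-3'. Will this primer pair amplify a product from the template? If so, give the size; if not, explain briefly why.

Primer A (ACACTAGCCTAGCG) does not match the top strand, and its reverse complement CGCTAGGCTAGTGT does not match either.
With no annealing site for primer A, no amplification occurs.

No product — primer A has no binding site in the template.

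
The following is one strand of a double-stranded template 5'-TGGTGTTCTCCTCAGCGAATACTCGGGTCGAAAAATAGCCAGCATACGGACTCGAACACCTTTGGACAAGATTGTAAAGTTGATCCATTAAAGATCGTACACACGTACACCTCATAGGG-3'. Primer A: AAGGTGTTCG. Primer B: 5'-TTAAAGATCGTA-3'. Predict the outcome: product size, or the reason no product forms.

Primer A (AAGGTGTTCG) has reverse complement CGAACACCTT, which matches the top strand at positions 53–62; primer A anneals to the top strand there with its 3' end pointing upstream toward position 53.
Primer B (TTAAAGATCGTA) matches the top strand directly at positions 88–99; it anneals to the bottom strand with its 3' end pointing downstream toward position 99.
The 3' ends diverge (primer A extends toward position 1, primer B toward position 119), so the primers never converge on a shared product.

No product — the primers' 3' ends point away from each other.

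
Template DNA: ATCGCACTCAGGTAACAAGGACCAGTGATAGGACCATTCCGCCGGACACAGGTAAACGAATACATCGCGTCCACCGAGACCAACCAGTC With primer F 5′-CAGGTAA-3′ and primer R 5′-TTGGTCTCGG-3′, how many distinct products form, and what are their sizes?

Two products: 75 bp, 35 bp

The forward primer CAGGTAA matches the top strand at positions 9–15, 49–55.
The reverse primer's reverse complement is CCGAGACCAA, matching at positions 74–83.
Each forward site pairs with the reverse site to give a product ending at position 83: sizes 75, 35 bp.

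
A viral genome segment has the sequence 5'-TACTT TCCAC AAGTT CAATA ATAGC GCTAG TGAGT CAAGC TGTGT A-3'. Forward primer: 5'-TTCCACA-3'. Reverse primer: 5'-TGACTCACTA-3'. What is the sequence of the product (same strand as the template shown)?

Forward primer TTCCACA is found on the top strand at positions 5–11.
The reverse primer's reverse complement is TAGTGAGTCA, which matches the template at positions 28–37.
The product is the template from position 5 through 37 (33 bp).

5'-TTCCACAAGTTCAATAATAGCGCTAGTGAGTCA-3'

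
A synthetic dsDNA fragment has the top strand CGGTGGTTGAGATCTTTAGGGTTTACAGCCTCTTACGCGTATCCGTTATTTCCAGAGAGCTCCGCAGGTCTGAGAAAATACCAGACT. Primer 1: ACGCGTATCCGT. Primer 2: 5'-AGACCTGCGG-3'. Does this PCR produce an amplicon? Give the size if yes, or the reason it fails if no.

Yes — a 37 bp product.

Primer 1 (ACGCGTATCCGT) matches the top strand at positions 35–46; it acts as a forward primer.
Primer 2's reverse complement is CCGCAGGTCT, matching the top strand at positions 62–71; it acts as a reverse primer.
The 3' ends face each other across positions 35–71, giving a 37 bp product.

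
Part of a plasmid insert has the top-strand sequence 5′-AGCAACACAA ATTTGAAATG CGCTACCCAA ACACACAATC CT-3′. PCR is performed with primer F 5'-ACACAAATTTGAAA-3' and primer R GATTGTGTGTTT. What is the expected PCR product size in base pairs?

36 bp

Scanning the template, ACACAAATTTGAAA occurs at positions 5–18; this primer anneals to the bottom strand there with its 3' end pointing downstream.
The reverse primer's reverse complement is AAACACACAATC, which matches the template at positions 29–40.
Amplicon spans positions 5–40: 36 bp.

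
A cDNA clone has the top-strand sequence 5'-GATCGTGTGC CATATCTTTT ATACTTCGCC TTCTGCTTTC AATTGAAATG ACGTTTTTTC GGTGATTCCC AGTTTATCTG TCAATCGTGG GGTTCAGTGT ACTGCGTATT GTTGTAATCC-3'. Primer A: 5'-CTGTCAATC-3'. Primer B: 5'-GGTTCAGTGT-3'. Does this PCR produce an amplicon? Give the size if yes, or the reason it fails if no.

Primer A (CTGTCAATC) matches the top strand at positions 78–86 (3' end points downstream).
Primer B (GGTTCAGTGT) also matches the top strand directly, at positions 91–100 — its reverse complement ACACTGAACC is not present.
Both primers anneal to the bottom strand with 3' ends pointing the same way, so neither can prime synthesis back toward the other.

No product — both primers anneal to the same strand and extend in the same direction.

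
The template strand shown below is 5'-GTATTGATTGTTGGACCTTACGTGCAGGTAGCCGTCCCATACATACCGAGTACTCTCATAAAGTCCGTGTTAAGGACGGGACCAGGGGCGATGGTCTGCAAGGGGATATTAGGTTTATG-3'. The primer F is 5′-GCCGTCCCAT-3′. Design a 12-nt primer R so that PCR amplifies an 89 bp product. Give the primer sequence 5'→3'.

The forward primer binds at positions 31–40, so an 89 bp product ends at position 31 + 89 − 1 = 119.
The reverse primer anneals to the top strand over positions 108–119, i.e. to ATTAGGTTTATG.
Its sequence written 5'→3' is the reverse complement: CATAAACCTAAT.

5'-CATAAACCTAAT-3'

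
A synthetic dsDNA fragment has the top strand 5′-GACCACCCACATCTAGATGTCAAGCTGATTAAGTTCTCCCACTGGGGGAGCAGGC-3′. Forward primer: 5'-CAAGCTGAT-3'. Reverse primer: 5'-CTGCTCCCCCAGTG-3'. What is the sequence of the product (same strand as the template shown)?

5'-CAAGCTGATTAAGTTCTCCCACTGGGGGAGCAG-3'

The forward primer matches the template at positions 21–29.
The reverse primer's reverse complement is CACTGGGGGAGCAG, which matches the template at positions 40–53.
The product is the template from position 21 through 53 (33 bp).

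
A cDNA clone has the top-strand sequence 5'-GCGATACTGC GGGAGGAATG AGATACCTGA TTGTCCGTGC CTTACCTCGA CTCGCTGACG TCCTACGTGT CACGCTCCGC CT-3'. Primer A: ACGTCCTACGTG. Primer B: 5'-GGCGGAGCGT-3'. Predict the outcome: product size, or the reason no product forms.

Yes — a 24 bp product.

Primer A (ACGTCCTACGTG) matches the top strand at positions 58–69; it acts as a forward primer.
Primer B's reverse complement is ACGCTCCGCC, matching the top strand at positions 72–81; it acts as a reverse primer.
The 3' ends face each other across positions 58–81, giving a 24 bp product.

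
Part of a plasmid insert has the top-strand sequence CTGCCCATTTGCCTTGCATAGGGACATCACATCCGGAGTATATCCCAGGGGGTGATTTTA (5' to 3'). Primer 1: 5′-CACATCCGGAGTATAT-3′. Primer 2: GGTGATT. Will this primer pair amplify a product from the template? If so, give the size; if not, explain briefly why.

Primer 1 (CACATCCGGAGTATAT) matches the top strand at positions 28–43 (3' end points downstream).
Primer 2 (GGTGATT) also matches the top strand directly, at positions 51–57 — its reverse complement AATCACC is not present.
Both primers anneal to the bottom strand with 3' ends pointing the same way, so neither can prime synthesis back toward the other.

No product — both primers anneal to the same strand and extend in the same direction.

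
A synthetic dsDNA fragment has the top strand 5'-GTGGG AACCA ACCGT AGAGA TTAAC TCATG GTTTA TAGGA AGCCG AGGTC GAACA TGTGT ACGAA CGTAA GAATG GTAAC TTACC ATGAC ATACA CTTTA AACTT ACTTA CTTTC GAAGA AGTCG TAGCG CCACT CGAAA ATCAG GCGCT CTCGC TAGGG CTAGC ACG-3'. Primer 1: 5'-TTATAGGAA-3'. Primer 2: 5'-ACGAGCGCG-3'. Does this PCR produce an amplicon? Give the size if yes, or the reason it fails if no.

No product — primer 2 has no binding site in the template.

Primer 2 (ACGAGCGCG) does not match the top strand, and its reverse complement CGCGCTCGT does not match either.
With no annealing site for primer 2, no amplification occurs.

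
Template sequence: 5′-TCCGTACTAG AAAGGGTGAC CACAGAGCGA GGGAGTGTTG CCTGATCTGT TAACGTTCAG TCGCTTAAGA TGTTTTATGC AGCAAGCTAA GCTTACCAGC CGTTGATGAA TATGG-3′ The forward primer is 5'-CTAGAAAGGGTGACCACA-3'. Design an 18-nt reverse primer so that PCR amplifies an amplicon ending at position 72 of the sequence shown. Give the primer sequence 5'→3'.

5'-CATCTTAAGCGACTGAAC-3'

The forward primer binds at positions 7–24; the product's 3' end on the top strand is position 72.
The reverse primer anneals to the top strand over positions 55–72, i.e. to GTTCAGTCGCTTAAGATG.
Its sequence written 5'→3' is the reverse complement: CATCTTAAGCGACTGAAC.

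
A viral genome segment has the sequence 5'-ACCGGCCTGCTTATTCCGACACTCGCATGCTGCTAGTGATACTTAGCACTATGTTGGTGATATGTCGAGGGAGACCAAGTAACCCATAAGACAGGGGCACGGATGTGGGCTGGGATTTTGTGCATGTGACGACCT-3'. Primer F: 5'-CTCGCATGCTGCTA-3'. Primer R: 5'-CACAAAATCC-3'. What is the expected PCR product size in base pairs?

The forward primer matches the template at positions 22–35.
Reverse complement of the reverse primer: GGATTTTGTG. This occurs on the top strand at positions 113–122.
Amplicon spans positions 22–122: 101 bp.

101 bp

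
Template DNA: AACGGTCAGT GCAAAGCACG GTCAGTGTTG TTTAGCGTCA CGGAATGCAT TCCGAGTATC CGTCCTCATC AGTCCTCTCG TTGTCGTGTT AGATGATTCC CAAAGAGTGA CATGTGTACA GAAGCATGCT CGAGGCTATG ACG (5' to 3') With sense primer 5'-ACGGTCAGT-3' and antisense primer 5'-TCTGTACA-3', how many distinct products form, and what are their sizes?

The forward primer ACGGTCAGT matches the top strand at positions 2–10, 18–26.
The reverse primer's reverse complement is TGTACAGA, matching at positions 115–122.
Each forward site pairs with the reverse site to give a product ending at position 122: sizes 121, 105 bp.

Two products: 121 bp, 105 bp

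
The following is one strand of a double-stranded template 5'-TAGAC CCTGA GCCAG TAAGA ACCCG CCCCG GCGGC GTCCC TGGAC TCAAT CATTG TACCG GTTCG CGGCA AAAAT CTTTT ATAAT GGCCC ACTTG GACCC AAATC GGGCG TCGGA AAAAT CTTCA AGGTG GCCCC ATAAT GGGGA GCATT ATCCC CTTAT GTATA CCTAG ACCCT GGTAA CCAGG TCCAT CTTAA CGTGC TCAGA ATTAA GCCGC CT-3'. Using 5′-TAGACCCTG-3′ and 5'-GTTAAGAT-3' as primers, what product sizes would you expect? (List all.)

196 bp, 29 bp

The forward primer TAGACCCTG matches the top strand at positions 1–9, 168–176.
The reverse primer's reverse complement is ATCTTAAC, matching at positions 189–196.
Each forward site pairs with the reverse site to give a product ending at position 196: sizes 196, 29 bp.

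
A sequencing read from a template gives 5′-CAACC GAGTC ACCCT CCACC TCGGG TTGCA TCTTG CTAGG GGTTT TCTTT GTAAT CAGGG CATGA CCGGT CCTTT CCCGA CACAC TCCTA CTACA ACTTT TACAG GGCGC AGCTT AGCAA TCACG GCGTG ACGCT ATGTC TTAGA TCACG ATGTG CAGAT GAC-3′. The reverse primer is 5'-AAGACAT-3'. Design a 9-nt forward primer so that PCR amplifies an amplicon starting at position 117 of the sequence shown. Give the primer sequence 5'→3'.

5'-GCAATCACG-3'

The reverse primer's reverse complement ATGTCTT matches the template at positions 136–142; the product starts at position 117.
The forward primer is identical to the top strand over positions 117–125: GCAATCACG.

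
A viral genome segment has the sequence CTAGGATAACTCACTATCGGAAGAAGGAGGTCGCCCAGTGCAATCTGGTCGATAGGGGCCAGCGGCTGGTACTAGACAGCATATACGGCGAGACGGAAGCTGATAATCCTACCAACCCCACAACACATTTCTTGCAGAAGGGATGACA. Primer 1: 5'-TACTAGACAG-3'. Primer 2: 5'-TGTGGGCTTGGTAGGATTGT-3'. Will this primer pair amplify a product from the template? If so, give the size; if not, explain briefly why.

Primer 2 (TGTGGGCTTGGTAGGATTGT) does not match the top strand, and its reverse complement ACAATCCTACCAAGCCCACA does not match either.
With no annealing site for primer 2, no amplification occurs.

No product — primer 2 has no binding site in the template.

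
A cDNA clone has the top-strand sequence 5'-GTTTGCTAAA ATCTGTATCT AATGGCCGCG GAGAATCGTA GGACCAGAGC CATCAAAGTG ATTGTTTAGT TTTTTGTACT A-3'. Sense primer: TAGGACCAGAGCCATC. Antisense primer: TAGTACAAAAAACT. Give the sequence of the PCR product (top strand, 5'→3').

Forward primer TAGGACCAGAGCCATC is found on the top strand at positions 39–54.
The reverse primer's reverse complement is AGTTTTTTGTACTA, which matches the template at positions 68–81.
The product is the template from position 39 through 81 (43 bp).

5'-TAGGACCAGAGCCATCAAAGTGATTGTTTAGTTTTTTGTACTA-3'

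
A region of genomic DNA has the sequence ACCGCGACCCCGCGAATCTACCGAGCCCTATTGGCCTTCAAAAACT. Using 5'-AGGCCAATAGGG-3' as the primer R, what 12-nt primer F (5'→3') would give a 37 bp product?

5'-ACCGCGACCCCG-3'

The reverse primer's reverse complement CCCTATTGGCCT matches the template at positions 26–37, so the product ends at position 37.
A 37 bp product then starts at position 37 − 37 + 1 = 1.
The forward primer is identical to the top strand there: ACCGCGACCCCG.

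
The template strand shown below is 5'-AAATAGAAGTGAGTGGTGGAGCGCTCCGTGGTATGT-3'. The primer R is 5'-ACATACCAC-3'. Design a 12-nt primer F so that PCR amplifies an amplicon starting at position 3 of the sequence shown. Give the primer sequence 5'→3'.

5'-ATAGAAGTGAGT-3'

The reverse primer's reverse complement GTGGTATGT matches the template at positions 28–36; the product starts at position 3.
The forward primer is identical to the top strand over positions 3–14: ATAGAAGTGAGT.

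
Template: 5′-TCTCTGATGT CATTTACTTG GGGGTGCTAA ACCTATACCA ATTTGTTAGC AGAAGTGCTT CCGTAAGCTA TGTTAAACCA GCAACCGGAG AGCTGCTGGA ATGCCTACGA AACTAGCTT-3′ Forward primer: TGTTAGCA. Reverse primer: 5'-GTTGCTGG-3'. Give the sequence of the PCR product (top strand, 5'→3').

The forward primer matches the template at positions 44–51.
Reverse complement of the reverse primer: CCAGCAAC. This occurs on the top strand at positions 78–85.
The product is the template from position 44 through 85 (42 bp).

5'-TGTTAGCAGAAGTGCTTCCGTAAGCTATGTTAAACCAGCAAC-3'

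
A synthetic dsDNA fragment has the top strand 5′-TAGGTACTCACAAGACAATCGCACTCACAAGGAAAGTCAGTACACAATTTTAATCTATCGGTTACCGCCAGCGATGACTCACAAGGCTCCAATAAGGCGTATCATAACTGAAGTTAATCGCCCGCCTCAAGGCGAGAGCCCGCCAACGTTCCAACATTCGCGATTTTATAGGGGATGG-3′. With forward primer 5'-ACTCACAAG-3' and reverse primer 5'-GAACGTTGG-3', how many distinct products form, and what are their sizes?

The forward primer ACTCACAAG matches the top strand at positions 6–14, 23–31, 77–85.
The reverse primer's reverse complement is CCAACGTTC, matching at positions 143–151.
Each forward site pairs with the reverse site to give a product ending at position 151: sizes 146, 129, 75 bp.

Three products: 146 bp, 129 bp, 75 bp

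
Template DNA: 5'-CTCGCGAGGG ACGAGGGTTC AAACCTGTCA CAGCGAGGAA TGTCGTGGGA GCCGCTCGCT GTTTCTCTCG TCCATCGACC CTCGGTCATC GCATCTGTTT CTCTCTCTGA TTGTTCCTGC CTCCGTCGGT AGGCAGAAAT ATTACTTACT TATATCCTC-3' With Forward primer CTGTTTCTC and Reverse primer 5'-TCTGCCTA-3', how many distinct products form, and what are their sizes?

The forward primer CTGTTTCTC matches the top strand at positions 59–67, 95–103.
The reverse primer's reverse complement is TAGGCAGA, matching at positions 130–137.
Each forward site pairs with the reverse site to give a product ending at position 137: sizes 79, 43 bp.

Two products: 79 bp, 43 bp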